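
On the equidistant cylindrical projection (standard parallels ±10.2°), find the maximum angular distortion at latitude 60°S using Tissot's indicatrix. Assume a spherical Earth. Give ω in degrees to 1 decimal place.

38.1°

In the equirectangular projection with standard parallel φ₀ = 10.2° (x = Rλ cos φ₀, y = Rφ), meridians are true-scale (h = 1) and the parallel scale is k = cos φ₀ / cos φ.
At 60°: h = 1.000, k = 1.968; principal scales a = 1.968, b = 1.000.
sin(ω/2) = (a − b)/(a + b) = 0.9684/2.968 = 0.3262, so ω = 2 arcsin(0.3262) ≈ 38.1°.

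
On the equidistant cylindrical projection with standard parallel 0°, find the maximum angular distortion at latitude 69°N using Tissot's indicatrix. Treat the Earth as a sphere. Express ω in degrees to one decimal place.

56.4°

In the plate carrée (x = Rλ, y = Rφ), meridians are true-scale (h = 1) and parallels are stretched by k = sec φ.
At 69°: h = 1.000, k = 2.790; principal scales a = 2.790, b = 1.000.
sin(ω/2) = (a − b)/(a + b) = 1.790/3.790 = 0.4724, so ω = 2 arcsin(0.4724) ≈ 56.4°.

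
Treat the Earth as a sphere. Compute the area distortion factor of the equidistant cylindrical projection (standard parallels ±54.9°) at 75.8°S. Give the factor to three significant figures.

The equidistant cylindrical projection with φ₀ = 54.9° has h = 1 (meridians true) and k = cos φ₀ / cos φ along parallels.
Areal scale = h·k = 1 × cos φ₀ / cos φ; at 75.8°, h = 1.000, k = 2.344, so h·k = 2.344.

2.34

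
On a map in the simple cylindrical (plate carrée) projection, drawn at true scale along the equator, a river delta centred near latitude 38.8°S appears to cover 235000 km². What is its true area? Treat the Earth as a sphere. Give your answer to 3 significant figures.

183000 km²

For the equirectangular projection with φ₀ = 0 (plate carrée), h = 1 along meridians and k = sec φ along parallels.
Areal scale = h·k = 1 × sec φ; at 38.8°, h = 1.000, k = 1.283, so h·k = 1.283.
True area = apparent / (areal scale) = 235000 / 1.283 ≈ 183000 km².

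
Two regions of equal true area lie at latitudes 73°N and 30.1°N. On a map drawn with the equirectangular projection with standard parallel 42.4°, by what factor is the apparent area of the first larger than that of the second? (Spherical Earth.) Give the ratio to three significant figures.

The equidistant cylindrical projection with φ₀ = 42.4° has h = 1 (meridians true) and k = cos φ₀ / cos φ along parallels.
Areal scale at 73°: h·k = 1.000 × 2.526 = 2.526.
Areal scale at 30.1°: h·k = 1.000 × 0.8536 = 0.8536.
Ratio = 2.526/0.8536 ≈ 2.96.

2.96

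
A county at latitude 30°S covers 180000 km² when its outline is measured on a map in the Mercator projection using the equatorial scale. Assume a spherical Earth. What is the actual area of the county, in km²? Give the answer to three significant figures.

135000 km²

For Mercator, h = k = sec φ (a conformal cylindrical projection has a single point scale, 1/cos φ).
Areal scale = k² = sec²φ = 1/cos²(30°) = 1/0.8660² = 1.333.
True area = apparent / (areal scale) = 180000 / 1.333 ≈ 135000 km².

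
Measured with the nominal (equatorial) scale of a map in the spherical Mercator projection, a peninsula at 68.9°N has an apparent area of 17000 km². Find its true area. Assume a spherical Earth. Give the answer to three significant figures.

2200 km²

The Mercator projection is conformal; its linear scale factor is the same in every direction and equals sec φ = 1/cos φ.
Areal scale = k² = sec²φ = 1/cos²(68.9°) = 1/0.3600² = 7.716.
True area = apparent / (areal scale) = 17000 / 7.716 ≈ 2200 km².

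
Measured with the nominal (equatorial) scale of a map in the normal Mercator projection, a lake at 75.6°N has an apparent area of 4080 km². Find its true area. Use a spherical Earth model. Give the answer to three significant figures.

For Mercator, h = k = sec φ (a conformal cylindrical projection has a single point scale, 1/cos φ).
Areal scale = k² = sec²φ = 1/cos²(75.6°) = 1/0.2487² = 16.17.
True area = apparent / (areal scale) = 4080 / 16.17 ≈ 252 km².

252 km²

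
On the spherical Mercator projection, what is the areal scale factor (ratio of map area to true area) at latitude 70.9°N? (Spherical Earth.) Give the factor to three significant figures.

9.34

For Mercator, h = k = sec φ (a conformal cylindrical projection has a single point scale, 1/cos φ).
Areal scale = k² = sec²φ = 1/cos²(70.9°) = 1/0.3272² = 9.340.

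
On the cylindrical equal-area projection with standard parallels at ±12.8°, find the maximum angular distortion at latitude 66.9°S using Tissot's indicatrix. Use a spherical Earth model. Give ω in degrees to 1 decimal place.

A cylindrical equal-area projection with standard parallel φ₀ has meridian scale h = cos φ / cos φ₀ and parallel scale k = cos φ₀ / cos φ (so areas are preserved, h·k = 1).
At 66.9°: h = 0.4023, k = 2.485; principal scales a = 2.485, b = 0.4023.
sin(ω/2) = (a − b)/(a + b) = 2.083/2.888 = 0.7214, so ω = 2 arcsin(0.7214) ≈ 92.3°.

92.3°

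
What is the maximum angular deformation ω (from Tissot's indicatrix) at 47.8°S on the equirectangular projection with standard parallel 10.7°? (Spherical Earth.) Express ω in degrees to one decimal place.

21.7°

The equidistant cylindrical projection with φ₀ = 10.7° has h = 1 (meridians true) and k = cos φ₀ / cos φ along parallels.
At 47.8°: h = 1.000, k = 1.463; principal scales a = 1.463, b = 1.000.
sin(ω/2) = (a − b)/(a + b) = 0.4628/2.463 = 0.1879, so ω = 2 arcsin(0.1879) ≈ 21.7°.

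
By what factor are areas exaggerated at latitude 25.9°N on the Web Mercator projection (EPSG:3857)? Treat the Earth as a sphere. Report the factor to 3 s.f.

1.24

For Mercator, h = k = sec φ (a conformal cylindrical projection has a single point scale, 1/cos φ).
Areal scale = k² = sec²φ = 1/cos²(25.9°) = 1/0.8996² = 1.236.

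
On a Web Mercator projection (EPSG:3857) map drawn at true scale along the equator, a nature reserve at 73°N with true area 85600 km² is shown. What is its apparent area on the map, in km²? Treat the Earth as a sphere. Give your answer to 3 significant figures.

1000000 km²

The Mercator projection is conformal; its linear scale factor is the same in every direction and equals sec φ = 1/cos φ.
Areal scale = k² = sec²φ = 1/cos²(73°) = 1/0.2924² = 11.70.
Apparent area = 85600 × 11.70 ≈ 1000000 km².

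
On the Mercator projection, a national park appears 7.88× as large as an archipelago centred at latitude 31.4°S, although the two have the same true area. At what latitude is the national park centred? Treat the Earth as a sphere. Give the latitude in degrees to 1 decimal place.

On Mercator, (apparent₁)/(apparent₂) = sec²φ₁ / sec²φ₂ when true areas are equal.
cos²φ₂ / cos²φ₁ = 7.88  ⇒  cos φ₁ = cos 31.4° / √7.88 = 0.8536/2.807 = 0.3041.
φ₁ = arccos(0.3041) ≈ 72.3°.

72.3°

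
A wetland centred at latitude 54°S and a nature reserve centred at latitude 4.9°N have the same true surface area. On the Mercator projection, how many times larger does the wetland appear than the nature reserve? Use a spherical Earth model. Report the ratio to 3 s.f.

Mercator areal scale is sec²φ.
At 54°: sec²(54°) = 1/0.5878² = 2.894.
At 4.9°: sec²(4.9°) = 1/0.9963² = 1.007.
Ratio = 2.894/1.007 = cos²(4.9°)/cos²(54°) ≈ 2.87.

2.87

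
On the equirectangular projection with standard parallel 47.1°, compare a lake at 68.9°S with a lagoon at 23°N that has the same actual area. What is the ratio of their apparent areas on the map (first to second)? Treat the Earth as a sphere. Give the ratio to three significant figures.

2.56

In the equirectangular projection with standard parallel φ₀ = 47.1° (x = Rλ cos φ₀, y = Rφ), meridians are true-scale (h = 1) and the parallel scale is k = cos φ₀ / cos φ.
Areal scale at 68.9°: h·k = 1.000 × 1.891 = 1.891.
Areal scale at 23°: h·k = 1.000 × 0.7395 = 0.7395.
Ratio = 1.891/0.7395 ≈ 2.56.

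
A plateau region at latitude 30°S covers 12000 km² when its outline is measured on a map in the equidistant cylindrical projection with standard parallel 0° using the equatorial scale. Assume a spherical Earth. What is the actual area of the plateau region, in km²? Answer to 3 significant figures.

10400 km²

For the equirectangular projection with φ₀ = 0 (plate carrée), h = 1 along meridians and k = sec φ along parallels.
Areal scale = h·k = 1 × sec φ; at 30°, h = 1.000, k = 1.155, so h·k = 1.155.
True area = apparent / (areal scale) = 12000 / 1.155 ≈ 10400 km².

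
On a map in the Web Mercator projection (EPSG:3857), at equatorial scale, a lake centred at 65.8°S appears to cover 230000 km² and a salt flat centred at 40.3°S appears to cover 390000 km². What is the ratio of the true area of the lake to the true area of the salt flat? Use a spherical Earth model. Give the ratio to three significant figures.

On Mercator the areal scale is sec²φ, so true area = apparent × cos²φ.
True area of lake: 230000 × cos²(65.8°) = 230000 × 0.1680 = 38650 km².
True area of salt flat: 390000 × cos²(40.3°) = 390000 × 0.5817 = 226800 km².
Ratio = 38650 / 226800 ≈ 0.170.

0.170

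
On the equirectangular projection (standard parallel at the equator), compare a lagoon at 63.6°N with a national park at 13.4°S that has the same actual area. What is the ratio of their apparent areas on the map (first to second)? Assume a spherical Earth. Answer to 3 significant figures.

In the plate carrée (x = Rλ, y = Rφ), meridians are true-scale (h = 1) and parallels are stretched by k = sec φ.
Areal scale at 63.6°: h·k = 1.000 × 2.249 = 2.249.
Areal scale at 13.4°: h·k = 1.000 × 1.028 = 1.028.
Ratio = 2.249/1.028 ≈ 2.19.

2.19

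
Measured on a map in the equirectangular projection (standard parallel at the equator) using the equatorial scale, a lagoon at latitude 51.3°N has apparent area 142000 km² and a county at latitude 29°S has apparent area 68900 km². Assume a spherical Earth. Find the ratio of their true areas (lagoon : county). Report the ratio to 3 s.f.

1.47

Plate carrée has h = 1 and k = sec φ, giving areal scale sec φ; true area = (apparent area) · cos φ.
True area of lagoon: 142000 × cos(51.3°) = 142000 × 0.6252 = 88780 km².
True area of county: 68900 × cos(29°) = 68900 × 0.8746 = 60260 km².
Ratio = 88780 / 60260 ≈ 1.47.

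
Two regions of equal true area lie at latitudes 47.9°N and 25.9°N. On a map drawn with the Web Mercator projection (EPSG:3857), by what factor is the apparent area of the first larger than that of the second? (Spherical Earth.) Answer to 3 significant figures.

1.80

Mercator areal scale is sec²φ.
At 47.9°: sec²(47.9°) = 1/0.6704² = 2.225.
At 25.9°: sec²(25.9°) = 1/0.8996² = 1.236.
Ratio = 2.225/1.236 = cos²(25.9°)/cos²(47.9°) ≈ 1.80.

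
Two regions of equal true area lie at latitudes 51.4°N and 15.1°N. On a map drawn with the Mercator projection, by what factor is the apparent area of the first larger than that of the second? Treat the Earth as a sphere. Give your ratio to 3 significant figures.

On Mercator, area is exaggerated by sec²φ = 1/cos²φ.
At 51.4°: sec²(51.4°) = 1/0.6239² = 2.569.
At 15.1°: sec²(15.1°) = 1/0.9655² = 1.073.
Ratio = 2.569/1.073 = cos²(15.1°)/cos²(51.4°) ≈ 2.39.

2.39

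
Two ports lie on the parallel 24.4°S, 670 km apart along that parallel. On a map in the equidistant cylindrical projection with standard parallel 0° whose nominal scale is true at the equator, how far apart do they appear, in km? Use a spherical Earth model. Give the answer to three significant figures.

736 km

In the plate carrée (x = Rλ, y = Rφ), meridians are true-scale (h = 1) and parallels are stretched by k = sec φ.
Along the parallel, k = sec 24.4° = 1/0.9107 = 1.098.
Map distance = 670 × 1.098 ≈ 736 km.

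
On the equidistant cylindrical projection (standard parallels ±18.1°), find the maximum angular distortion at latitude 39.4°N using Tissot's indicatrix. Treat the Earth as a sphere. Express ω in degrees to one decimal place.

11.8°

With standard parallel φ₀ = 18.1°, the equirectangular projection gives x = Rλ cos φ₀, y = Rφ, so h = 1 and k = cos 18.1° / cos φ.
At 39.4°: h = 1.000, k = 1.230; principal scales a = 1.230, b = 1.000.
sin(ω/2) = (a − b)/(a + b) = 0.2301/2.230 = 0.1032, so ω = 2 arcsin(0.1032) ≈ 11.8°.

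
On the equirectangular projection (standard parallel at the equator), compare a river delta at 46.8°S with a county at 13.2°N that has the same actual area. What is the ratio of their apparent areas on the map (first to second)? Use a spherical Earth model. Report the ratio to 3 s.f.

In the plate carrée (x = Rλ, y = Rφ), meridians are true-scale (h = 1) and parallels are stretched by k = sec φ.
Areal scale at 46.8°: h·k = 1.000 × 1.461 = 1.461.
Areal scale at 13.2°: h·k = 1.000 × 1.027 = 1.027.
Ratio = 1.461/1.027 ≈ 1.42.

1.42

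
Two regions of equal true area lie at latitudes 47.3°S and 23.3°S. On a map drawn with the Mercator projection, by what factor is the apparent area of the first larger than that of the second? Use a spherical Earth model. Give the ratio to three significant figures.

On Mercator, area is exaggerated by sec²φ = 1/cos²φ.
At 47.3°: sec²(47.3°) = 1/0.6782² = 2.174.
At 23.3°: sec²(23.3°) = 1/0.9184² = 1.185.
Ratio = 2.174/1.185 = cos²(23.3°)/cos²(47.3°) ≈ 1.83.

1.83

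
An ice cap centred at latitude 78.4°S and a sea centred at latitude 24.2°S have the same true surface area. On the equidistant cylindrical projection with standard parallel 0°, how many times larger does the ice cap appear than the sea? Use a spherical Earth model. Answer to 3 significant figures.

4.54

In the plate carrée (x = Rλ, y = Rφ), meridians are true-scale (h = 1) and parallels are stretched by k = sec φ.
Areal scale at 78.4°: h·k = 1.000 × 4.973 = 4.973.
Areal scale at 24.2°: h·k = 1.000 × 1.096 = 1.096.
Ratio = 4.973/1.096 ≈ 4.54.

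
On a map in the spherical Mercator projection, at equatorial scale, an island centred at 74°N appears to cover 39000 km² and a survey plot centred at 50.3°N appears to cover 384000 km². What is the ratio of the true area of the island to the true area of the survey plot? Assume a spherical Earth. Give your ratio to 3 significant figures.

Mercator's areal exaggeration is sec²φ; hence true area = (apparent area) · cos²φ.
True area of island: 39000 × cos²(74°) = 39000 × 0.07598 = 2963 km².
True area of survey plot: 384000 × cos²(50.3°) = 384000 × 0.4080 = 156700 km².
Ratio = 2963 / 156700 ≈ 0.0189.

0.0189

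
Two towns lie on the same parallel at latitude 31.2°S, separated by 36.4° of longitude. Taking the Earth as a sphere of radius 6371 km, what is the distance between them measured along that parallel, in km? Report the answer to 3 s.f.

Arc length along a parallel = R cos φ · Δλ (with Δλ in radians).
= 6371 × cos 31.2° × (36.4° × π/180) = 6371 × 0.8554 × 0.6353 ≈ 3460 km.

3460 km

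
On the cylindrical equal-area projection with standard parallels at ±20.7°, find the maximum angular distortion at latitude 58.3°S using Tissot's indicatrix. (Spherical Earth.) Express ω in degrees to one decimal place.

62.7°

A cylindrical equal-area projection with standard parallel φ₀ has meridian scale h = cos φ / cos φ₀ and parallel scale k = cos φ₀ / cos φ (so areas are preserved, h·k = 1).
At 58.3°: h = 0.5617, k = 1.780; principal scales a = 1.780, b = 0.5617.
sin(ω/2) = (a − b)/(a + b) = 1.218/2.342 = 0.5203, so ω = 2 arcsin(0.5203) ≈ 62.7°.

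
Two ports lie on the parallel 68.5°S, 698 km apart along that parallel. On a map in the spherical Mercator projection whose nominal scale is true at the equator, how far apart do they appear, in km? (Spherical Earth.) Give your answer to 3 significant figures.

1900 km

The Mercator projection is conformal; its linear scale factor is the same in every direction and equals sec φ = 1/cos φ.
Along the parallel, k = sec 68.5° = 1/0.3665 = 2.729.
Map distance = 698 × 2.729 ≈ 1900 km.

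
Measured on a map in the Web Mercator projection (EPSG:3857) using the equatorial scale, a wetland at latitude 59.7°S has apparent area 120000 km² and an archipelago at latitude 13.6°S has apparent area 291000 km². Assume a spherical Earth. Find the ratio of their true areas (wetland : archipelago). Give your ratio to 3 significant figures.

0.111

Mercator's areal exaggeration is sec²φ; hence true area = (apparent area) · cos²φ.
True area of wetland: 120000 × cos²(59.7°) = 120000 × 0.2545 = 30550 km².
True area of archipelago: 291000 × cos²(13.6°) = 291000 × 0.9447 = 274900 km².
Ratio = 30550 / 274900 ≈ 0.111.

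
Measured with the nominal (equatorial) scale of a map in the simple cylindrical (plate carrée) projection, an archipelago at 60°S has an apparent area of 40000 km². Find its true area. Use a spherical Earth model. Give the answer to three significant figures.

20000 km²

Plate carrée maps x = Rλ, y = Rφ. The meridian scale is h = 1 and the parallel scale is k = 1/cos φ = sec φ.
Areal scale = h·k = 1 × sec φ; at 60°, h = 1.000, k = 2.000, so h·k = 2.000.
True area = apparent / (areal scale) = 40000 / 2.000 ≈ 20000 km².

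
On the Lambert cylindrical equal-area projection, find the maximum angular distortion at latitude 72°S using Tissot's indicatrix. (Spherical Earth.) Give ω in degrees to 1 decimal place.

111.3°

The Lambert cylindrical equal-area projection is the cylindrical equal-area projection with its standard parallel at the equator (φ₀ = 0). Cylindrical equal-area (φ₀ = 0°): h = cos φ / cos 0° along meridians, k = cos 0° / cos φ along parallels; h·k = 1.
At 72°: h = 0.3090, k = 3.236; principal scales a = 3.236, b = 0.3090.
sin(ω/2) = (a − b)/(a + b) = 2.927/3.545 = 0.8257, so ω = 2 arcsin(0.8257) ≈ 111.3°.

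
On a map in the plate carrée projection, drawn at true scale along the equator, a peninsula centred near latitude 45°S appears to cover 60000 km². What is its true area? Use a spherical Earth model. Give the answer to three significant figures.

42400 km²

In the plate carrée (x = Rλ, y = Rφ), meridians are true-scale (h = 1) and parallels are stretched by k = sec φ.
Areal scale = h·k = 1 × sec φ; at 45°, h = 1.000, k = 1.414, so h·k = 1.414.
True area = apparent / (areal scale) = 60000 / 1.414 ≈ 42400 km².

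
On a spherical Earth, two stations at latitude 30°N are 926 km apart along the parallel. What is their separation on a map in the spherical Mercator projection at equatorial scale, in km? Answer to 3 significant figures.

1070 km

Mercator is conformal, so the point scale is isotropic: h = k = sec φ = 1/cos φ.
Along the parallel, k = sec 30° = 1/0.8660 = 1.155.
Map distance = 926 × 1.155 ≈ 1070 km.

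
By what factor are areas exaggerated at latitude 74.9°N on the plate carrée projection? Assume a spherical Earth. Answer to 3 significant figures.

For the equirectangular projection with φ₀ = 0 (plate carrée), h = 1 along meridians and k = sec φ along parallels.
Areal scale = h·k = 1 × sec φ; at 74.9°, h = 1.000, k = 3.839, so h·k = 3.839.

3.84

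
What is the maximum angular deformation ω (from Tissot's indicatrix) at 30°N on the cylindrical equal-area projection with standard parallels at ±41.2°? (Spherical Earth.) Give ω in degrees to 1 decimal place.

A cylindrical equal-area projection with standard parallel φ₀ has meridian scale h = cos φ / cos φ₀ and parallel scale k = cos φ₀ / cos φ (so areas are preserved, h·k = 1).
At 30°: h = 1.151, k = 0.8688; principal scales a = 1.151, b = 0.8688.
sin(ω/2) = (a − b)/(a + b) = 0.2822/2.020 = 0.1397, so ω = 2 arcsin(0.1397) ≈ 16.1°.

16.1°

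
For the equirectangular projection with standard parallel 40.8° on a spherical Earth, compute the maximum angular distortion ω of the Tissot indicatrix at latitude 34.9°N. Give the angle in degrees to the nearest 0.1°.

4.6°

With standard parallel φ₀ = 40.8°, the equirectangular projection gives x = Rλ cos φ₀, y = Rφ, so h = 1 and k = cos 40.8° / cos φ.
At 34.9°: h = 1.000, k = 0.9230; principal scales a = 1.000, b = 0.9230.
sin(ω/2) = (a − b)/(a + b) = 0.07701/1.923 = 0.04004, so ω = 2 arcsin(0.04004) ≈ 4.6°.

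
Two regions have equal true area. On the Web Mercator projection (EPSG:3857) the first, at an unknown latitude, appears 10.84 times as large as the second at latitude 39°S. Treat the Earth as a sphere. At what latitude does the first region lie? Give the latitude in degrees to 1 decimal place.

76.3°

Mercator areal scale is sec²φ, so apparent-area ratio = sec²φ₁ / sec²φ₂ = cos²φ₂ / cos²φ₁.
cos²φ₂ / cos²φ₁ = 10.84  ⇒  cos φ₁ = cos 39° / √10.84 = 0.7771/3.292 = 0.2360.
φ₁ = arccos(0.2360) ≈ 76.3°.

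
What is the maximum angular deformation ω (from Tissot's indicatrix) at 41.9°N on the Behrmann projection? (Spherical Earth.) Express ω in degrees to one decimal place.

17.3°

Behrmann is a cylindrical equal-area projection with standard parallels at ±30°. Cylindrical equal-area (φ₀ = 30°): h = cos φ / cos 30° along meridians, k = cos 30° / cos φ along parallels; h·k = 1.
At 41.9°: h = 0.8595, k = 1.164; principal scales a = 1.164, b = 0.8595.
sin(ω/2) = (a − b)/(a + b) = 0.3041/2.023 = 0.1503, so ω = 2 arcsin(0.1503) ≈ 17.3°.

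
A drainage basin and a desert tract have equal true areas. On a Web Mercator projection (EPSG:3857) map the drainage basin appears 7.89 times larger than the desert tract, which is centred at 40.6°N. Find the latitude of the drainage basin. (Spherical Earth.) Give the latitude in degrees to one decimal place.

74.3°

On Mercator, (apparent₁)/(apparent₂) = sec²φ₁ / sec²φ₂ when true areas are equal.
cos²φ₂ / cos²φ₁ = 7.89  ⇒  cos φ₁ = cos 40.6° / √7.89 = 0.7593/2.809 = 0.2703.
φ₁ = arccos(0.2703) ≈ 74.3°.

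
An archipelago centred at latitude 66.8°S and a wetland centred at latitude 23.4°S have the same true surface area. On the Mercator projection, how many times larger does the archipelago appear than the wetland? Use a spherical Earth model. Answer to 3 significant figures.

5.43

Mercator is conformal with k = sec φ, so areal scale = k² = sec²φ.
At 66.8°: sec²(66.8°) = 1/0.3939² = 6.444.
At 23.4°: sec²(23.4°) = 1/0.9178² = 1.187.
Ratio = 6.444/1.187 = cos²(23.4°)/cos²(66.8°) ≈ 5.43.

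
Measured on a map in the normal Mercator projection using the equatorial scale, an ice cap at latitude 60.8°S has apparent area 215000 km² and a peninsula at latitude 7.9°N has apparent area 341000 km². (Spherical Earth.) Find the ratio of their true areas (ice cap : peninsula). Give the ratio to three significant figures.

0.153

On Mercator the areal scale is sec²φ, so true area = apparent × cos²φ.
True area of ice cap: 215000 × cos²(60.8°) = 215000 × 0.2380 = 51170 km².
True area of peninsula: 341000 × cos²(7.9°) = 341000 × 0.9811 = 334600 km².
Ratio = 51170 / 334600 ≈ 0.153.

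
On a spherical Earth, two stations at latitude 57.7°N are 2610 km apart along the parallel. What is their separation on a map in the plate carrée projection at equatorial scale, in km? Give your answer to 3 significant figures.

4880 km

In the plate carrée (x = Rλ, y = Rφ), meridians are true-scale (h = 1) and parallels are stretched by k = sec φ.
Along the parallel, k = sec 57.7° = 1/0.5344 = 1.871.
Map distance = 2610 × 1.871 ≈ 4880 km.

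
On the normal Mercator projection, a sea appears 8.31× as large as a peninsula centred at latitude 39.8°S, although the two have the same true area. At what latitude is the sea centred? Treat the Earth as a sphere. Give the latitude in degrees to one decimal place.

74.5°

Mercator areal scale is sec²φ, so apparent-area ratio = sec²φ₁ / sec²φ₂ = cos²φ₂ / cos²φ₁.
cos²φ₂ / cos²φ₁ = 8.31  ⇒  cos φ₁ = cos 39.8° / √8.31 = 0.7683/2.883 = 0.2665.
φ₁ = arccos(0.2665) ≈ 74.5°.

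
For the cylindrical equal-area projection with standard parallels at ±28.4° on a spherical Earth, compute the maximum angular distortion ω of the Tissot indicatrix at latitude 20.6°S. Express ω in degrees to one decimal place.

7.1°

For cylindrical equal-area with standard parallel φ₀, h = cos φ / cos φ₀ and k = cos φ₀ / cos φ, so h·k = 1.
At 20.6°: h = 1.064, k = 0.9397; principal scales a = 1.064, b = 0.9397.
sin(ω/2) = (a − b)/(a + b) = 0.1244/2.004 = 0.06208, so ω = 2 arcsin(0.06208) ≈ 7.1°.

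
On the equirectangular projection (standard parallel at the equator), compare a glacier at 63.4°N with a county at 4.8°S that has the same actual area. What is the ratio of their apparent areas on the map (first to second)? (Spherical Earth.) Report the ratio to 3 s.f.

2.23

For the equirectangular projection with φ₀ = 0 (plate carrée), h = 1 along meridians and k = sec φ along parallels.
Areal scale at 63.4°: h·k = 1.000 × 2.233 = 2.233.
Areal scale at 4.8°: h·k = 1.000 × 1.004 = 1.004.
Ratio = 2.233/1.004 ≈ 2.23.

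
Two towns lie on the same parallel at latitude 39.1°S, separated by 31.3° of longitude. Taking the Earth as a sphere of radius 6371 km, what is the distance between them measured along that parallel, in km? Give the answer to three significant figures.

2700 km

Arc length along a parallel = R cos φ · Δλ (with Δλ in radians).
= 6371 × cos 39.1° × (31.3° × π/180) = 6371 × 0.7760 × 0.5463 ≈ 2700 km.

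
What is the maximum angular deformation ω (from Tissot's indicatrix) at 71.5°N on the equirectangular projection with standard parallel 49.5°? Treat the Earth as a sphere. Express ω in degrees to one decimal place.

40.2°

With standard parallel φ₀ = 49.5°, the equirectangular projection gives x = Rλ cos φ₀, y = Rφ, so h = 1 and k = cos 49.5° / cos φ.
At 71.5°: h = 1.000, k = 2.047; principal scales a = 2.047, b = 1.000.
sin(ω/2) = (a − b)/(a + b) = 1.047/3.047 = 0.3436, so ω = 2 arcsin(0.3436) ≈ 40.2°.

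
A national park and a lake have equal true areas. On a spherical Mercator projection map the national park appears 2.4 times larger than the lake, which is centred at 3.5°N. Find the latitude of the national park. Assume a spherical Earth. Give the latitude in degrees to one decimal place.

49.9°

For equal true areas on Mercator, apparent areas scale as sec²φ, so the ratio is cos²φ₂ / cos²φ₁.
cos²φ₂ / cos²φ₁ = 2.4  ⇒  cos φ₁ = cos 3.5° / √2.4 = 0.9981/1.549 = 0.6443.
φ₁ = arccos(0.6443) ≈ 49.9°.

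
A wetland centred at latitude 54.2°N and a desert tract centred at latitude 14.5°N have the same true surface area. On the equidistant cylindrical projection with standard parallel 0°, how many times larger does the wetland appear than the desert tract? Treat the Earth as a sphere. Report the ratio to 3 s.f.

For the equirectangular projection with φ₀ = 0 (plate carrée), h = 1 along meridians and k = sec φ along parallels.
Areal scale at 54.2°: h·k = 1.000 × 1.710 = 1.710.
Areal scale at 14.5°: h·k = 1.000 × 1.033 = 1.033.
Ratio = 1.710/1.033 ≈ 1.66.

1.66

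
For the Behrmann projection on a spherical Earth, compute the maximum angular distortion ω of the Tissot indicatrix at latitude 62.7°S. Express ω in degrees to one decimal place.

68.4°

The Behrmann projection is cylindrical equal-area with φ₀ = 30°. A cylindrical equal-area projection with standard parallel φ₀ has meridian scale h = cos φ / cos φ₀ and parallel scale k = cos φ₀ / cos φ (so areas are preserved, h·k = 1).
At 62.7°: h = 0.5296, k = 1.888; principal scales a = 1.888, b = 0.5296.
sin(ω/2) = (a − b)/(a + b) = 1.359/2.418 = 0.5619, so ω = 2 arcsin(0.5619) ≈ 68.4°.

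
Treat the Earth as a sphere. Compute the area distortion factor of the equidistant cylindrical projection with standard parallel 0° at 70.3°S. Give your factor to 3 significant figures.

2.97

Plate carrée maps x = Rλ, y = Rφ. The meridian scale is h = 1 and the parallel scale is k = 1/cos φ = sec φ.
Areal scale = h·k = 1 × sec φ; at 70.3°, h = 1.000, k = 2.967, so h·k = 2.967.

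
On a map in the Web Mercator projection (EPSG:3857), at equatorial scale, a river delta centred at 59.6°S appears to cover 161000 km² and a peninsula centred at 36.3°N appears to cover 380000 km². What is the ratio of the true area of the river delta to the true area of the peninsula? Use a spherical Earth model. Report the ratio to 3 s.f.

0.167

Mercator's areal exaggeration is sec²φ; hence true area = (apparent area) · cos²φ.
True area of river delta: 161000 × cos²(59.6°) = 161000 × 0.2561 = 41230 km².
True area of peninsula: 380000 × cos²(36.3°) = 380000 × 0.6495 = 246800 km².
Ratio = 41230 / 246800 ≈ 0.167.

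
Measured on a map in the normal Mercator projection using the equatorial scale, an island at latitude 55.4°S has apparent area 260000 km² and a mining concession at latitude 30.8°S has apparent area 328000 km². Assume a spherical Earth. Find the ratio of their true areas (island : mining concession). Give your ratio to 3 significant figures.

Mercator's areal exaggeration is sec²φ; hence true area = (apparent area) · cos²φ.
True area of island: 260000 × cos²(55.4°) = 260000 × 0.3224 = 83840 km².
True area of mining concession: 328000 × cos²(30.8°) = 328000 × 0.7378 = 242000 km².
Ratio = 83840 / 242000 ≈ 0.346.

0.346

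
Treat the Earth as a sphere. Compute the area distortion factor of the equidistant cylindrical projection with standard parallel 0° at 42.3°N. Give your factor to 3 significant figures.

1.35

In the plate carrée (x = Rλ, y = Rφ), meridians are true-scale (h = 1) and parallels are stretched by k = sec φ.
Areal scale = h·k = 1 × sec φ; at 42.3°, h = 1.000, k = 1.352, so h·k = 1.352.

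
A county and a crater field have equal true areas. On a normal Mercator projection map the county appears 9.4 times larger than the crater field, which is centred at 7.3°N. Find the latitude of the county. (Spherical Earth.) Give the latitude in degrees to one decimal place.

On Mercator, (apparent₁)/(apparent₂) = sec²φ₁ / sec²φ₂ when true areas are equal.
cos²φ₂ / cos²φ₁ = 9.4  ⇒  cos φ₁ = cos 7.3° / √9.4 = 0.9919/3.066 = 0.3235.
φ₁ = arccos(0.3235) ≈ 71.1°.

71.1°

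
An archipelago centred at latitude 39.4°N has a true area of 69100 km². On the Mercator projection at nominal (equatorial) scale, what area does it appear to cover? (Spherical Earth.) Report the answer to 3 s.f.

For Mercator, h = k = sec φ (a conformal cylindrical projection has a single point scale, 1/cos φ).
Areal scale = k² = sec²φ = 1/cos²(39.4°) = 1/0.7727² = 1.675.
Apparent area = 69100 × 1.675 ≈ 116000 km².

116000 km²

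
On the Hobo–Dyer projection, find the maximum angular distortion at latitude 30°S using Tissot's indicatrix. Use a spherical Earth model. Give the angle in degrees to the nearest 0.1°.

Hobo–Dyer is a cylindrical equal-area projection with standard parallels at ±37.5°. For cylindrical equal-area with standard parallel φ₀, h = cos φ / cos φ₀ and k = cos φ₀ / cos φ, so h·k = 1.
At 30°: h = 1.092, k = 0.9161; principal scales a = 1.092, b = 0.9161.
sin(ω/2) = (a − b)/(a + b) = 0.1755/2.008 = 0.08742, so ω = 2 arcsin(0.08742) ≈ 10.0°.

10.0°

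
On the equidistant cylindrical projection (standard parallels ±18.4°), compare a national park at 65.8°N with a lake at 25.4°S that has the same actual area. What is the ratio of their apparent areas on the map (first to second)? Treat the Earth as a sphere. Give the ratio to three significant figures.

In the equirectangular projection with standard parallel φ₀ = 18.4° (x = Rλ cos φ₀, y = Rφ), meridians are true-scale (h = 1) and the parallel scale is k = cos φ₀ / cos φ.
Areal scale at 65.8°: h·k = 1.000 × 2.315 = 2.315.
Areal scale at 25.4°: h·k = 1.000 × 1.050 = 1.050.
Ratio = 2.315/1.050 ≈ 2.20.

2.20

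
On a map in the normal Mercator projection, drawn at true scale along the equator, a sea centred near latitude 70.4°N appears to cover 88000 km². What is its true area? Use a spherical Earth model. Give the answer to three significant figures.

9900 km²

The Mercator projection is conformal; its linear scale factor is the same in every direction and equals sec φ = 1/cos φ.
Areal scale = k² = sec²φ = 1/cos²(70.4°) = 1/0.3355² = 8.887.
True area = apparent / (areal scale) = 88000 / 8.887 ≈ 9900 km².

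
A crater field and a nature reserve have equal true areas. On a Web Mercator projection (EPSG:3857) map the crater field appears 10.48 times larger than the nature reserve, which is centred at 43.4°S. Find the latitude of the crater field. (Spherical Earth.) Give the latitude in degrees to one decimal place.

77.0°

For equal true areas on Mercator, apparent areas scale as sec²φ, so the ratio is cos²φ₂ / cos²φ₁.
cos²φ₂ / cos²φ₁ = 10.48  ⇒  cos φ₁ = cos 43.4° / √10.48 = 0.7266/3.237 = 0.2244.
φ₁ = arccos(0.2244) ≈ 77.0°.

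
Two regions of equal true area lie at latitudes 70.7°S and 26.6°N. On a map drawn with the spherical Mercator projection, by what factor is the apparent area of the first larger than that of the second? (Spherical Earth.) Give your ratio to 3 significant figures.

7.32

Mercator areal scale is sec²φ.
At 70.7°: sec²(70.7°) = 1/0.3305² = 9.154.
At 26.6°: sec²(26.6°) = 1/0.8942² = 1.251.
Ratio = 9.154/1.251 = cos²(26.6°)/cos²(70.7°) ≈ 7.32.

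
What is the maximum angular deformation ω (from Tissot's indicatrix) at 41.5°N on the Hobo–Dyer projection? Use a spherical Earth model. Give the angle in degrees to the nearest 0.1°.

The Hobo–Dyer projection is cylindrical equal-area with φ₀ = 37.5°. A cylindrical equal-area projection with standard parallel φ₀ has meridian scale h = cos φ / cos φ₀ and parallel scale k = cos φ₀ / cos φ (so areas are preserved, h·k = 1).
At 41.5°: h = 0.9440, k = 1.059; principal scales a = 1.059, b = 0.9440.
sin(ω/2) = (a − b)/(a + b) = 0.1152/2.003 = 0.05753, so ω = 2 arcsin(0.05753) ≈ 6.6°.

6.6°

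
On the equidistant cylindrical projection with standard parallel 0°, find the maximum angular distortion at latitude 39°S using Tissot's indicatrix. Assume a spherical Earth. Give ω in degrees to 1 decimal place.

In the plate carrée (x = Rλ, y = Rφ), meridians are true-scale (h = 1) and parallels are stretched by k = sec φ.
At 39°: h = 1.000, k = 1.287; principal scales a = 1.287, b = 1.000.
sin(ω/2) = (a − b)/(a + b) = 0.2868/2.287 = 0.1254, so ω = 2 arcsin(0.1254) ≈ 14.4°.

14.4°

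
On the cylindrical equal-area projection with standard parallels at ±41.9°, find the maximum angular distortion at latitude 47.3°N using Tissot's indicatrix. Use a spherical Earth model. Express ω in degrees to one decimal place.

10.7°

A cylindrical equal-area projection with standard parallel φ₀ has meridian scale h = cos φ / cos φ₀ and parallel scale k = cos φ₀ / cos φ (so areas are preserved, h·k = 1).
At 47.3°: h = 0.9111, k = 1.098; principal scales a = 1.098, b = 0.9111.
sin(ω/2) = (a − b)/(a + b) = 0.1864/2.009 = 0.09281, so ω = 2 arcsin(0.09281) ≈ 10.7°.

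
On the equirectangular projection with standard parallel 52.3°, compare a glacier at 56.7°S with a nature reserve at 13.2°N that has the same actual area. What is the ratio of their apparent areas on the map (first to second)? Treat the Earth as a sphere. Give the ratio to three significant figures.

1.77

In the equirectangular projection with standard parallel φ₀ = 52.3° (x = Rλ cos φ₀, y = Rφ), meridians are true-scale (h = 1) and the parallel scale is k = cos φ₀ / cos φ.
Areal scale at 56.7°: h·k = 1.000 × 1.114 = 1.114.
Areal scale at 13.2°: h·k = 1.000 × 0.6281 = 0.6281.
Ratio = 1.114/0.6281 ≈ 1.77.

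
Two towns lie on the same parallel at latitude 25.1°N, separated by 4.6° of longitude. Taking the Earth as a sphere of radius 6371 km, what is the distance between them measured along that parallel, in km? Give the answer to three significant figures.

463 km

Arc length along a parallel = R cos φ · Δλ (with Δλ in radians).
= 6371 × cos 25.1° × (4.6° × π/180) = 6371 × 0.9056 × 0.08029 ≈ 463 km.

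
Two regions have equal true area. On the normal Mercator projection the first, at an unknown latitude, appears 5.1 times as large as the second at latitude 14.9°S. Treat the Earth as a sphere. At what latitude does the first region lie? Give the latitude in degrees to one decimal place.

64.7°

Mercator areal scale is sec²φ, so apparent-area ratio = sec²φ₁ / sec²φ₂ = cos²φ₂ / cos²φ₁.
cos²φ₂ / cos²φ₁ = 5.1  ⇒  cos φ₁ = cos 14.9° / √5.1 = 0.9664/2.258 = 0.4279.
φ₁ = arccos(0.4279) ≈ 64.7°.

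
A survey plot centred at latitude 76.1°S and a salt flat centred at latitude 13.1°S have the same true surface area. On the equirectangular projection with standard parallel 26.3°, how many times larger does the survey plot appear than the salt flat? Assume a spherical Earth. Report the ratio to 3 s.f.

4.05

The equidistant cylindrical projection with φ₀ = 26.3° has h = 1 (meridians true) and k = cos φ₀ / cos φ along parallels.
Areal scale at 76.1°: h·k = 1.000 × 3.732 = 3.732.
Areal scale at 13.1°: h·k = 1.000 × 0.9204 = 0.9204.
Ratio = 3.732/0.9204 ≈ 4.05.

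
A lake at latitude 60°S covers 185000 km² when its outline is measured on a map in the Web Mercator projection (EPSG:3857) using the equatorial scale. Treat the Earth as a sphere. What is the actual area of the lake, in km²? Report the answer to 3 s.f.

For Mercator, h = k = sec φ (a conformal cylindrical projection has a single point scale, 1/cos φ).
Areal scale = k² = sec²φ = 1/cos²(60°) = 1/0.5000² = 4.000.
True area = apparent / (areal scale) = 185000 / 4.000 ≈ 46300 km².

46300 km²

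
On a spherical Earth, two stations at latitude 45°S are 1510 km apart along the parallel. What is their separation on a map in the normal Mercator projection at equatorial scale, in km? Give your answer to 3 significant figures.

2140 km

Mercator is conformal, so the point scale is isotropic: h = k = sec φ = 1/cos φ.
Along the parallel, k = sec 45° = 1/0.7071 = 1.414.
Map distance = 1510 × 1.414 ≈ 2140 km.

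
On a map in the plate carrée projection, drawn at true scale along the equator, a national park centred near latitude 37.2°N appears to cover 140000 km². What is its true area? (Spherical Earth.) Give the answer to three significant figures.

For the equirectangular projection with φ₀ = 0 (plate carrée), h = 1 along meridians and k = sec φ along parallels.
Areal scale = h·k = 1 × sec φ; at 37.2°, h = 1.000, k = 1.255, so h·k = 1.255.
True area = apparent / (areal scale) = 140000 / 1.255 ≈ 112000 km².

112000 km²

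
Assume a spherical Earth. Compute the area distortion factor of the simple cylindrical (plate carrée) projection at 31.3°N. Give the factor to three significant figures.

Plate carrée maps x = Rλ, y = Rφ. The meridian scale is h = 1 and the parallel scale is k = 1/cos φ = sec φ.
Areal scale = h·k = 1 × sec φ; at 31.3°, h = 1.000, k = 1.170, so h·k = 1.170.

1.17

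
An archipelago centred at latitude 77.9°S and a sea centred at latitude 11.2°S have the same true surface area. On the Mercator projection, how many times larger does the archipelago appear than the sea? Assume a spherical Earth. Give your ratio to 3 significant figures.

Mercator is conformal with k = sec φ, so areal scale = k² = sec²φ.
At 77.9°: sec²(77.9°) = 1/0.2096² = 22.76.
At 11.2°: sec²(11.2°) = 1/0.9810² = 1.039.
Ratio = 22.76/1.039 = cos²(11.2°)/cos²(77.9°) ≈ 21.9.

21.9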